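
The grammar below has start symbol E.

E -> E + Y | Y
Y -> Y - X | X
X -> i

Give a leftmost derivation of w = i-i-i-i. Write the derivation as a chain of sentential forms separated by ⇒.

E ⇒ Y ⇒ Y-X ⇒ Y-X-X ⇒ Y-X-X-X ⇒ X-X-X-X ⇒ i-X-X-X ⇒ i-i-X-X ⇒ i-i-i-X ⇒ i-i-i-i

E ⇒ Y   [E -> Y]
Y ⇒ Y-X   [Y -> Y - X]
Y-X ⇒ Y-X-X   [Y -> Y - X]
Y-X-X ⇒ Y-X-X-X   [Y -> Y - X]
Y-X-X-X ⇒ X-X-X-X   [Y -> X]
X-X-X-X ⇒ i-X-X-X   [X -> i]
i-X-X-X ⇒ i-i-X-X   [X -> i]
i-i-X-X ⇒ i-i-i-X   [X -> i]
i-i-i-X ⇒ i-i-i-i   [X -> i]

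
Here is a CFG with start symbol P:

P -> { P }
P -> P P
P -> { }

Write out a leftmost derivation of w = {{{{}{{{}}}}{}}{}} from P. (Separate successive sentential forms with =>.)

P=>{P}=>{PP}=>{{P}P}=>{{PP}P}=>{{{P}P}P}=>{{{PP}P}P}=>{{{{}P}P}P}=>{{{{}{P}}P}P}=>{{{{}{{P}}}P}P}=>{{{{}{{{}}}}P}P}=>{{{{}{{{}}}}{}}P}=>{{{{}{{{}}}}{}}{}}

P => {P}   [P -> { P }]
{P} => {PP}   [P -> P P]
{PP} => {{P}P}   [P -> { P }]
{{P}P} => {{PP}P}   [P -> P P]
{{PP}P} => {{{P}P}P}   [P -> { P }]
{{{P}P}P} => {{{PP}P}P}   [P -> P P]
{{{PP}P}P} => {{{{}P}P}P}   [P -> { }]
{{{{}P}P}P} => {{{{}{P}}P}P}   [P -> { P }]
{{{{}{P}}P}P} => {{{{}{{P}}}P}P}   [P -> { P }]
{{{{}{{P}}}P}P} => {{{{}{{{}}}}P}P}   [P -> { }]
{{{{}{{{}}}}P}P} => {{{{}{{{}}}}{}}P}   [P -> { }]
{{{{}{{{}}}}{}}P} => {{{{}{{{}}}}{}}{}}   [P -> { }]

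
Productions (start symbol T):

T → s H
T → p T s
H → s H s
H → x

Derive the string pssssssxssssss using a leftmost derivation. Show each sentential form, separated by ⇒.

T ⇒ pTs ⇒ psHs ⇒ pssHss ⇒ psssHsss ⇒ pssssHssss ⇒ psssssHsssss ⇒ pssssssHssssss ⇒ pssssssxssssss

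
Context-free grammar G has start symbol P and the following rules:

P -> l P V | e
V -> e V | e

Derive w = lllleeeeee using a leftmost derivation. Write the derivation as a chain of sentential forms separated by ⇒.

P ⇒ lPV ⇒ llPVV ⇒ lllPVVV ⇒ llllPVVVV ⇒ lllleVVVV ⇒ lllleeVVVV ⇒ lllleeeVVV ⇒ lllleeeeVV ⇒ lllleeeeeV ⇒ lllleeeeee

P ⇒ lPV   [P -> l P V]
lPV ⇒ llPVV   [P -> l P V]
llPVV ⇒ lllPVVV   [P -> l P V]
lllPVVV ⇒ llllPVVVV   [P -> l P V]
llllPVVVV ⇒ lllleVVVV   [P -> e]
lllleVVVV ⇒ lllleeVVVV   [V -> e V]
lllleeVVVV ⇒ lllleeeVVV   [V -> e]
lllleeeVVV ⇒ lllleeeeVV   [V -> e]
lllleeeeVV ⇒ lllleeeeeV   [V -> e]
lllleeeeeV ⇒ lllleeeeee   [V -> e]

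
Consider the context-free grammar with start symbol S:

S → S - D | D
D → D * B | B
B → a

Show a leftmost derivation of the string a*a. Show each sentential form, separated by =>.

S => D   [S → D]
D => D*B   [D → D * B]
D*B => B*B   [D → B]
B*B => a*B   [B → a]
a*B => a*a   [B → a]

S => D => D*B => B*B => a*B => a*a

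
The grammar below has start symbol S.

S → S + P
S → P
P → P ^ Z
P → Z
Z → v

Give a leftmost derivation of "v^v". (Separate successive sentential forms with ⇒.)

S ⇒ P ⇒ P^Z ⇒ Z^Z ⇒ v^Z ⇒ v^v

S ⇒ P   [S → P]
P ⇒ P^Z   [P → P ^ Z]
P^Z ⇒ Z^Z   [P → Z]
Z^Z ⇒ v^Z   [Z → v]
v^Z ⇒ v^v   [Z → v]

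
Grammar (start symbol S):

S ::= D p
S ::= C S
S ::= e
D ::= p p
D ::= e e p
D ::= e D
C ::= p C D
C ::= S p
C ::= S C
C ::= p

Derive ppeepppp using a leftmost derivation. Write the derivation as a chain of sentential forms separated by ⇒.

S ⇒ CS ⇒ pCDS ⇒ ppDS ⇒ ppeepS ⇒ ppeepDp ⇒ ppeepppp

S ⇒ CS   [S ::= C S]
CS ⇒ pCDS   [C ::= p C D]
pCDS ⇒ ppDS   [C ::= p]
ppDS ⇒ ppeepS   [D ::= e e p]
ppeepS ⇒ ppeepDp   [S ::= D p]
ppeepDp ⇒ ppeepppp   [D ::= p p]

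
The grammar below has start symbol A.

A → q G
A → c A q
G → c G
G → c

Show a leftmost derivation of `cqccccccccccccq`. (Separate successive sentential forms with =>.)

A=>cAq=>cqGq=>cqcGq=>cqccGq=>cqcccGq=>cqccccGq=>cqcccccGq=>cqccccccGq=>cqcccccccGq=>cqccccccccGq=>cqcccccccccGq=>cqccccccccccGq=>cqcccccccccccGq=>cqccccccccccccq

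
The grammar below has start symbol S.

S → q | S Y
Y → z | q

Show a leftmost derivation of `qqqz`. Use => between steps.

S => SY => SYY => SYYY => qYYY => qqYY => qqqY => qqqz

S => SY   [S → S Y]
SY => SYY   [S → S Y]
SYY => SYYY   [S → S Y]
SYYY => qYYY   [S → q]
qYYY => qqYY   [Y → q]
qqYY => qqqY   [Y → q]
qqqY => qqqz   [Y → z]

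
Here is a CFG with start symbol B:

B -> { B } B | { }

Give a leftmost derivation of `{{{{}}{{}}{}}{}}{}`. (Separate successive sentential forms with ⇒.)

B ⇒ {B}B ⇒ {{B}B}B ⇒ {{{B}B}B}B ⇒ {{{{}}B}B}B ⇒ {{{{}}{B}B}B}B ⇒ {{{{}}{{}}B}B}B ⇒ {{{{}}{{}}{}}B}B ⇒ {{{{}}{{}}{}}{}}B ⇒ {{{{}}{{}}{}}{}}{}

B ⇒ {B}B   [B -> { B } B]
{B}B ⇒ {{B}B}B   [B -> { B } B]
{{B}B}B ⇒ {{{B}B}B}B   [B -> { B } B]
{{{B}B}B}B ⇒ {{{{}}B}B}B   [B -> { }]
{{{{}}B}B}B ⇒ {{{{}}{B}B}B}B   [B -> { B } B]
{{{{}}{B}B}B}B ⇒ {{{{}}{{}}B}B}B   [B -> { }]
{{{{}}{{}}B}B}B ⇒ {{{{}}{{}}{}}B}B   [B -> { }]
{{{{}}{{}}{}}B}B ⇒ {{{{}}{{}}{}}{}}B   [B -> { }]
{{{{}}{{}}{}}{}}B ⇒ {{{{}}{{}}{}}{}}{}   [B -> { }]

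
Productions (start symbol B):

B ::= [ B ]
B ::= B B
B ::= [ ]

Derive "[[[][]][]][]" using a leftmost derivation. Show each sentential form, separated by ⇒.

B ⇒ BB ⇒ [B]B ⇒ [BB]B ⇒ [[B]B]B ⇒ [[BB]B]B ⇒ [[[]B]B]B ⇒ [[[][]]B]B ⇒ [[[][]][]]B ⇒ [[[][]][]][]

B ⇒ BB   [B ::= B B]
BB ⇒ [B]B   [B ::= [ B ]]
[B]B ⇒ [BB]B   [B ::= B B]
[BB]B ⇒ [[B]B]B   [B ::= [ B ]]
[[B]B]B ⇒ [[BB]B]B   [B ::= B B]
[[BB]B]B ⇒ [[[]B]B]B   [B ::= [ ]]
[[[]B]B]B ⇒ [[[][]]B]B   [B ::= [ ]]
[[[][]]B]B ⇒ [[[][]][]]B   [B ::= [ ]]
[[[][]][]]B ⇒ [[[][]][]][]   [B ::= [ ]]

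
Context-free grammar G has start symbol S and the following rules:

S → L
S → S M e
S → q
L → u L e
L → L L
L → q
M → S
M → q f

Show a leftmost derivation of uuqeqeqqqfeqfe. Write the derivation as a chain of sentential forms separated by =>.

S => SMe   [S → S M e]
SMe => SMeMe   [S → S M e]
SMeMe => LMeMe   [S → L]
LMeMe => LLMeMe   [L → L L]
LLMeMe => LLLMeMe   [L → L L]
LLLMeMe => uLeLLMeMe   [L → u L e]
uLeLLMeMe => uLLeLLMeMe   [L → L L]
uLLeLLMeMe => uuLeLeLLMeMe   [L → u L e]
uuLeLeLLMeMe => uuqeLeLLMeMe   [L → q]
uuqeLeLLMeMe => uuqeqeLLMeMe   [L → q]
uuqeqeLLMeMe => uuqeqeqLMeMe   [L → q]
uuqeqeqLMeMe => uuqeqeqqMeMe   [L → q]
uuqeqeqqMeMe => uuqeqeqqqfeMe   [M → q f]
uuqeqeqqqfeMe => uuqeqeqqqfeqfe   [M → q f]

S=>SMe=>SMeMe=>LMeMe=>LLMeMe=>LLLMeMe=>uLeLLMeMe=>uLLeLLMeMe=>uuLeLeLLMeMe=>uuqeLeLLMeMe=>uuqeqeLLMeMe=>uuqeqeqLMeMe=>uuqeqeqqMeMe=>uuqeqeqqqfeMe=>uuqeqeqqqfeqfe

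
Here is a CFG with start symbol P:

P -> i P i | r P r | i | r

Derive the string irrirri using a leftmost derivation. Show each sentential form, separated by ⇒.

P ⇒ iPi   [P -> i P i]
iPi ⇒ irPri   [P -> r P r]
irPri ⇒ irrPrri   [P -> r P r]
irrPrri ⇒ irrirri   [P -> i]

P ⇒ iPi ⇒ irPri ⇒ irrPrri ⇒ irrirri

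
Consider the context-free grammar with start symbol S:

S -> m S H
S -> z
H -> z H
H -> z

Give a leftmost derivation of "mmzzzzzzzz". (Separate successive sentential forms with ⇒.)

S ⇒ mSH ⇒ mmSHH ⇒ mmzHH ⇒ mmzzHH ⇒ mmzzzHH ⇒ mmzzzzHH ⇒ mmzzzzzHH ⇒ mmzzzzzzHH ⇒ mmzzzzzzzH ⇒ mmzzzzzzzz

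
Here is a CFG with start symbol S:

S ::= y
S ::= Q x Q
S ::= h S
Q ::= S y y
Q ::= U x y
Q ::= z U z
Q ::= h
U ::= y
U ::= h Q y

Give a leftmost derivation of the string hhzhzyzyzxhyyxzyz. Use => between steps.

S => hS   [S ::= h S]
hS => hhS   [S ::= h S]
hhS => hhQxQ   [S ::= Q x Q]
hhQxQ => hhSyyxQ   [Q ::= S y y]
hhSyyxQ => hhQxQyyxQ   [S ::= Q x Q]
hhQxQyyxQ => hhzUzxQyyxQ   [Q ::= z U z]
hhzUzxQyyxQ => hhzhQyzxQyyxQ   [U ::= h Q y]
hhzhQyzxQyyxQ => hhzhzUzyzxQyyxQ   [Q ::= z U z]
hhzhzUzyzxQyyxQ => hhzhzyzyzxQyyxQ   [U ::= y]
hhzhzyzyzxQyyxQ => hhzhzyzyzxhyyxQ   [Q ::= h]
hhzhzyzyzxhyyxQ => hhzhzyzyzxhyyxzUz   [Q ::= z U z]
hhzhzyzyzxhyyxzUz => hhzhzyzyzxhyyxzyz   [U ::= y]

S => hS => hhS => hhQxQ => hhSyyxQ => hhQxQyyxQ => hhzUzxQyyxQ => hhzhQyzxQyyxQ => hhzhzUzyzxQyyxQ => hhzhzyzyzxQyyxQ => hhzhzyzyzxhyyxQ => hhzhzyzyzxhyyxzUz => hhzhzyzyzxhyyxzyz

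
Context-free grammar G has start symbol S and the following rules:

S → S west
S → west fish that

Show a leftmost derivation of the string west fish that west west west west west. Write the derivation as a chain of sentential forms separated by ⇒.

S ⇒ S west ⇒ S west west ⇒ S west west west ⇒ S west west west west ⇒ S west west west west west ⇒ west fish that west west west west west

S ⇒ S west   [S → S west]
S west ⇒ S west west   [S → S west]
S west west ⇒ S west west west   [S → S west]
S west west west ⇒ S west west west west   [S → S west]
S west west west west ⇒ S west west west west west   [S → S west]
S west west west west west ⇒ west fish that west west west west west   [S → west fish that]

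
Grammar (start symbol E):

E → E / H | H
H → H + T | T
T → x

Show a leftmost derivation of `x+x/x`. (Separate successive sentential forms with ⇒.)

E ⇒ E/H   [E → E / H]
E/H ⇒ H/H   [E → H]
H/H ⇒ H+T/H   [H → H + T]
H+T/H ⇒ T+T/H   [H → T]
T+T/H ⇒ x+T/H   [T → x]
x+T/H ⇒ x+x/H   [T → x]
x+x/H ⇒ x+x/T   [H → T]
x+x/T ⇒ x+x/x   [T → x]

E ⇒ E/H ⇒ H/H ⇒ H+T/H ⇒ T+T/H ⇒ x+T/H ⇒ x+x/H ⇒ x+x/T ⇒ x+x/x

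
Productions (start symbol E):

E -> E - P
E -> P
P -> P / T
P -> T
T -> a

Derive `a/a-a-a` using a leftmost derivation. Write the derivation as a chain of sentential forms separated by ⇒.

E ⇒ E-P ⇒ E-P-P ⇒ P-P-P ⇒ P/T-P-P ⇒ T/T-P-P ⇒ a/T-P-P ⇒ a/a-P-P ⇒ a/a-T-P ⇒ a/a-a-P ⇒ a/a-a-T ⇒ a/a-a-a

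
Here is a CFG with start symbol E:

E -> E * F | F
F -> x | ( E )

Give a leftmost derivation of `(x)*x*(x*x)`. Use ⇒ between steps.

E ⇒ E*F ⇒ E*F*F ⇒ F*F*F ⇒ (E)*F*F ⇒ (F)*F*F ⇒ (x)*F*F ⇒ (x)*x*F ⇒ (x)*x*(E) ⇒ (x)*x*(E*F) ⇒ (x)*x*(F*F) ⇒ (x)*x*(x*F) ⇒ (x)*x*(x*x)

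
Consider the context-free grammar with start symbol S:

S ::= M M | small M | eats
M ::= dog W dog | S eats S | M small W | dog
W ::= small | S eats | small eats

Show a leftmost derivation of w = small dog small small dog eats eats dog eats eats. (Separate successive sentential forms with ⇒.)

S ⇒ small M ⇒ small S eats S ⇒ small M M eats S ⇒ small S eats S M eats S ⇒ small M M eats S M eats S ⇒ small M small W M eats S M eats S ⇒ small dog small W M eats S M eats S ⇒ small dog small small M eats S M eats S ⇒ small dog small small dog eats S M eats S ⇒ small dog small small dog eats eats M eats S ⇒ small dog small small dog eats eats dog eats S ⇒ small dog small small dog eats eats dog eats eats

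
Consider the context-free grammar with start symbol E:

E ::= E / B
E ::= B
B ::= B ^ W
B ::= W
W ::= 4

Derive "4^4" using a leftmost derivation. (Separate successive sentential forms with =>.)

E=>B=>B^W=>W^W=>4^W=>4^4

E => B   [E ::= B]
B => B^W   [B ::= B ^ W]
B^W => W^W   [B ::= W]
W^W => 4^W   [W ::= 4]
4^W => 4^4   [W ::= 4]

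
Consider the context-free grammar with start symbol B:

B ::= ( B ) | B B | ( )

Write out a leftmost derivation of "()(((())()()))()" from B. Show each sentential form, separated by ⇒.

B ⇒ BB   [B ::= B B]
BB ⇒ ()B   [B ::= ( )]
()B ⇒ ()BB   [B ::= B B]
()BB ⇒ ()(B)B   [B ::= ( B )]
()(B)B ⇒ ()((B))B   [B ::= ( B )]
()((B))B ⇒ ()((BB))B   [B ::= B B]
()((BB))B ⇒ ()((BBB))B   [B ::= B B]
()((BBB))B ⇒ ()(((B)BB))B   [B ::= ( B )]
()(((B)BB))B ⇒ ()(((())BB))B   [B ::= ( )]
()(((())BB))B ⇒ ()(((())()B))B   [B ::= ( )]
()(((())()B))B ⇒ ()(((())()()))B   [B ::= ( )]
()(((())()()))B ⇒ ()(((())()()))()   [B ::= ( )]

B⇒BB⇒()B⇒()BB⇒()(B)B⇒()((B))B⇒()((BB))B⇒()((BBB))B⇒()(((B)BB))B⇒()(((())BB))B⇒()(((())()B))B⇒()(((())()()))B⇒()(((())()()))()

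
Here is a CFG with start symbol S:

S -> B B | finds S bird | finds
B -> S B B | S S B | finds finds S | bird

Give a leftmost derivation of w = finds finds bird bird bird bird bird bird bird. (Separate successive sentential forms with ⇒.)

S ⇒ B B ⇒ S B B B ⇒ finds B B B ⇒ finds S B B B B ⇒ finds B B B B B B ⇒ finds S B B B B B B B ⇒ finds finds B B B B B B B ⇒ finds finds bird B B B B B B ⇒ finds finds bird bird B B B B B ⇒ finds finds bird bird bird B B B B ⇒ finds finds bird bird bird bird B B B ⇒ finds finds bird bird bird bird bird B B ⇒ finds finds bird bird bird bird bird bird B ⇒ finds finds bird bird bird bird bird bird bird

S ⇒ B B   [S -> B B]
B B ⇒ S B B B   [B -> S B B]
S B B B ⇒ finds B B B   [S -> finds]
finds B B B ⇒ finds S B B B B   [B -> S B B]
finds S B B B B ⇒ finds B B B B B B   [S -> B B]
finds B B B B B B ⇒ finds S B B B B B B B   [B -> S B B]
finds S B B B B B B B ⇒ finds finds B B B B B B B   [S -> finds]
finds finds B B B B B B B ⇒ finds finds bird B B B B B B   [B -> bird]
finds finds bird B B B B B B ⇒ finds finds bird bird B B B B B   [B -> bird]
finds finds bird bird B B B B B ⇒ finds finds bird bird bird B B B B   [B -> bird]
finds finds bird bird bird B B B B ⇒ finds finds bird bird bird bird B B B   [B -> bird]
finds finds bird bird bird bird B B B ⇒ finds finds bird bird bird bird bird B B   [B -> bird]
finds finds bird bird bird bird bird B B ⇒ finds finds bird bird bird bird bird bird B   [B -> bird]
finds finds bird bird bird bird bird bird B ⇒ finds finds bird bird bird bird bird bird bird   [B -> bird]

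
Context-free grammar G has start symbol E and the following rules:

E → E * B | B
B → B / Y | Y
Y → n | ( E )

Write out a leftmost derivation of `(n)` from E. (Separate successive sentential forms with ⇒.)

E ⇒ B ⇒ Y ⇒ (E) ⇒ (B) ⇒ (Y) ⇒ (n)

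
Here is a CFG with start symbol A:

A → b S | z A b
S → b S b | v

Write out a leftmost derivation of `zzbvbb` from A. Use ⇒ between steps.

A ⇒ zAb   [A → z A b]
zAb ⇒ zzAbb   [A → z A b]
zzAbb ⇒ zzbSbb   [A → b S]
zzbSbb ⇒ zzbvbb   [S → v]

A ⇒ zAb ⇒ zzAbb ⇒ zzbSbb ⇒ zzbvbb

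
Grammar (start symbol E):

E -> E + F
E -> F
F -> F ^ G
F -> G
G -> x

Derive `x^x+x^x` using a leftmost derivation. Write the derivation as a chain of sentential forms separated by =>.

E => E+F   [E -> E + F]
E+F => F+F   [E -> F]
F+F => F^G+F   [F -> F ^ G]
F^G+F => G^G+F   [F -> G]
G^G+F => x^G+F   [G -> x]
x^G+F => x^x+F   [G -> x]
x^x+F => x^x+F^G   [F -> F ^ G]
x^x+F^G => x^x+G^G   [F -> G]
x^x+G^G => x^x+x^G   [G -> x]
x^x+x^G => x^x+x^x   [G -> x]

E => E+F => F+F => F^G+F => G^G+F => x^G+F => x^x+F => x^x+F^G => x^x+G^G => x^x+x^G => x^x+x^x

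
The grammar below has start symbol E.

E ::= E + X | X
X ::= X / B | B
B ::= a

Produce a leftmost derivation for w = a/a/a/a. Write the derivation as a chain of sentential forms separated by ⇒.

E⇒X⇒X/B⇒X/B/B⇒X/B/B/B⇒B/B/B/B⇒a/B/B/B⇒a/a/B/B⇒a/a/a/B⇒a/a/a/a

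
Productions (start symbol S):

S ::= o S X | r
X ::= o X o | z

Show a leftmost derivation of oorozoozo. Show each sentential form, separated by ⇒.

S⇒oSX⇒ooSXX⇒oorXX⇒ooroXoX⇒oorozoX⇒oorozooXo⇒oorozoozo

S ⇒ oSX   [S ::= o S X]
oSX ⇒ ooSXX   [S ::= o S X]
ooSXX ⇒ oorXX   [S ::= r]
oorXX ⇒ ooroXoX   [X ::= o X o]
ooroXoX ⇒ oorozoX   [X ::= z]
oorozoX ⇒ oorozooXo   [X ::= o X o]
oorozooXo ⇒ oorozoozo   [X ::= z]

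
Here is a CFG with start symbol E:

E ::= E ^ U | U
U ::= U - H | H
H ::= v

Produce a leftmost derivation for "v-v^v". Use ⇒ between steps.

E⇒E^U⇒U^U⇒U-H^U⇒H-H^U⇒v-H^U⇒v-v^U⇒v-v^H⇒v-v^v

E ⇒ E^U   [E ::= E ^ U]
E^U ⇒ U^U   [E ::= U]
U^U ⇒ U-H^U   [U ::= U - H]
U-H^U ⇒ H-H^U   [U ::= H]
H-H^U ⇒ v-H^U   [H ::= v]
v-H^U ⇒ v-v^U   [H ::= v]
v-v^U ⇒ v-v^H   [U ::= H]
v-v^H ⇒ v-v^v   [H ::= v]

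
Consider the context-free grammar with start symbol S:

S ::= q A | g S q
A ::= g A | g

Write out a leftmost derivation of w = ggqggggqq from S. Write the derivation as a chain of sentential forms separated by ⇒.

S ⇒ gSq   [S ::= g S q]
gSq ⇒ ggSqq   [S ::= g S q]
ggSqq ⇒ ggqAqq   [S ::= q A]
ggqAqq ⇒ ggqgAqq   [A ::= g A]
ggqgAqq ⇒ ggqggAqq   [A ::= g A]
ggqggAqq ⇒ ggqgggAqq   [A ::= g A]
ggqgggAqq ⇒ ggqggggqq   [A ::= g]

S ⇒ gSq ⇒ ggSqq ⇒ ggqAqq ⇒ ggqgAqq ⇒ ggqggAqq ⇒ ggqgggAqq ⇒ ggqggggqq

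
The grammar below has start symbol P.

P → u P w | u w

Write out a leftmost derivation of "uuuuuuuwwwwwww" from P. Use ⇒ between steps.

P ⇒ uPw ⇒ uuPww ⇒ uuuPwww ⇒ uuuuPwwww ⇒ uuuuuPwwwww ⇒ uuuuuuPwwwwww ⇒ uuuuuuuwwwwwww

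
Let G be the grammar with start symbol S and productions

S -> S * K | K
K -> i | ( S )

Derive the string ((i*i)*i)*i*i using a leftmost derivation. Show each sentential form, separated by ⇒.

S ⇒ S*K   [S -> S * K]
S*K ⇒ S*K*K   [S -> S * K]
S*K*K ⇒ K*K*K   [S -> K]
K*K*K ⇒ (S)*K*K   [K -> ( S )]
(S)*K*K ⇒ (S*K)*K*K   [S -> S * K]
(S*K)*K*K ⇒ (K*K)*K*K   [S -> K]
(K*K)*K*K ⇒ ((S)*K)*K*K   [K -> ( S )]
((S)*K)*K*K ⇒ ((S*K)*K)*K*K   [S -> S * K]
((S*K)*K)*K*K ⇒ ((K*K)*K)*K*K   [S -> K]
((K*K)*K)*K*K ⇒ ((i*K)*K)*K*K   [K -> i]
((i*K)*K)*K*K ⇒ ((i*i)*K)*K*K   [K -> i]
((i*i)*K)*K*K ⇒ ((i*i)*i)*K*K   [K -> i]
((i*i)*i)*K*K ⇒ ((i*i)*i)*i*K   [K -> i]
((i*i)*i)*i*K ⇒ ((i*i)*i)*i*i   [K -> i]

S⇒S*K⇒S*K*K⇒K*K*K⇒(S)*K*K⇒(S*K)*K*K⇒(K*K)*K*K⇒((S)*K)*K*K⇒((S*K)*K)*K*K⇒((K*K)*K)*K*K⇒((i*K)*K)*K*K⇒((i*i)*K)*K*K⇒((i*i)*i)*K*K⇒((i*i)*i)*i*K⇒((i*i)*i)*i*i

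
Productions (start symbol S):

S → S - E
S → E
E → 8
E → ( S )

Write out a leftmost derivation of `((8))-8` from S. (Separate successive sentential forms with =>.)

S => S-E => E-E => (S)-E => (E)-E => ((S))-E => ((E))-E => ((8))-E => ((8))-8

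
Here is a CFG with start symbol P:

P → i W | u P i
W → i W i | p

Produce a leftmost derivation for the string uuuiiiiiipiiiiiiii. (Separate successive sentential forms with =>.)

P => uPi => uuPii => uuuPiii => uuuiWiii => uuuiiWiiii => uuuiiiWiiiii => uuuiiiiWiiiiii => uuuiiiiiWiiiiiii => uuuiiiiiiWiiiiiiii => uuuiiiiiipiiiiiiii

P => uPi   [P → u P i]
uPi => uuPii   [P → u P i]
uuPii => uuuPiii   [P → u P i]
uuuPiii => uuuiWiii   [P → i W]
uuuiWiii => uuuiiWiiii   [W → i W i]
uuuiiWiiii => uuuiiiWiiiii   [W → i W i]
uuuiiiWiiiii => uuuiiiiWiiiiii   [W → i W i]
uuuiiiiWiiiiii => uuuiiiiiWiiiiiii   [W → i W i]
uuuiiiiiWiiiiiii => uuuiiiiiiWiiiiiiii   [W → i W i]
uuuiiiiiiWiiiiiiii => uuuiiiiiipiiiiiiii   [W → p]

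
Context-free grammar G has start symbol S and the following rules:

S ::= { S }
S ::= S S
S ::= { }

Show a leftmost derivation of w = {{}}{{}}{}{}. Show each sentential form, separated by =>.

S => SS   [S ::= S S]
SS => {S}S   [S ::= { S }]
{S}S => {{}}S   [S ::= { }]
{{}}S => {{}}SS   [S ::= S S]
{{}}SS => {{}}{S}S   [S ::= { S }]
{{}}{S}S => {{}}{{}}S   [S ::= { }]
{{}}{{}}S => {{}}{{}}SS   [S ::= S S]
{{}}{{}}SS => {{}}{{}}{}S   [S ::= { }]
{{}}{{}}{}S => {{}}{{}}{}{}   [S ::= { }]

S => SS => {S}S => {{}}S => {{}}SS => {{}}{S}S => {{}}{{}}S => {{}}{{}}SS => {{}}{{}}{}S => {{}}{{}}{}{}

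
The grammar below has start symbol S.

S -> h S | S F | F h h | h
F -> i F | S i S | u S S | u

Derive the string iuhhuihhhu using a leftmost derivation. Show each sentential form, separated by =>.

S => SF => FhhF => SiShhF => SFiShhF => FhhFiShhF => iFhhFiShhF => iuhhFiShhF => iuhhuiShhF => iuhhuihhhF => iuhhuihhhu

S => SF   [S -> S F]
SF => FhhF   [S -> F h h]
FhhF => SiShhF   [F -> S i S]
SiShhF => SFiShhF   [S -> S F]
SFiShhF => FhhFiShhF   [S -> F h h]
FhhFiShhF => iFhhFiShhF   [F -> i F]
iFhhFiShhF => iuhhFiShhF   [F -> u]
iuhhFiShhF => iuhhuiShhF   [F -> u]
iuhhuiShhF => iuhhuihhhF   [S -> h]
iuhhuihhhF => iuhhuihhhu   [F -> u]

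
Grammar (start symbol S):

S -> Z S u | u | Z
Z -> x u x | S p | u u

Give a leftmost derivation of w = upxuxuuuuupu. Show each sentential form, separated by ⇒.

S⇒ZSu⇒SpSu⇒upSu⇒upZu⇒upSpu⇒upZSupu⇒upxuxSupu⇒upxuxZSuupu⇒upxuxuuSuupu⇒upxuxuuuuupu

S ⇒ ZSu   [S -> Z S u]
ZSu ⇒ SpSu   [Z -> S p]
SpSu ⇒ upSu   [S -> u]
upSu ⇒ upZu   [S -> Z]
upZu ⇒ upSpu   [Z -> S p]
upSpu ⇒ upZSupu   [S -> Z S u]
upZSupu ⇒ upxuxSupu   [Z -> x u x]
upxuxSupu ⇒ upxuxZSuupu   [S -> Z S u]
upxuxZSuupu ⇒ upxuxuuSuupu   [Z -> u u]
upxuxuuSuupu ⇒ upxuxuuuuupu   [S -> u]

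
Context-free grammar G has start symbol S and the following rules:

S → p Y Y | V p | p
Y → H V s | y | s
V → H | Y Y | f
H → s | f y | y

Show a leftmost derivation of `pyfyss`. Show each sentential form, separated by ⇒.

S ⇒ pYY   [S → p Y Y]
pYY ⇒ pHVsY   [Y → H V s]
pHVsY ⇒ pyVsY   [H → y]
pyVsY ⇒ pyHsY   [V → H]
pyHsY ⇒ pyfysY   [H → f y]
pyfysY ⇒ pyfyss   [Y → s]

S⇒pYY⇒pHVsY⇒pyVsY⇒pyHsY⇒pyfysY⇒pyfyss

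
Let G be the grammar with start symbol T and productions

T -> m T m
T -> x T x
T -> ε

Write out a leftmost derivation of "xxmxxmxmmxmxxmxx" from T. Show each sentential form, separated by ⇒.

T ⇒ xTx ⇒ xxTxx ⇒ xxmTmxx ⇒ xxmxTxmxx ⇒ xxmxxTxxmxx ⇒ xxmxxmTmxxmxx ⇒ xxmxxmxTxmxxmxx ⇒ xxmxxmxmTmxmxxmxx ⇒ xxmxxmxmmxmxxmxx

T ⇒ xTx   [T -> x T x]
xTx ⇒ xxTxx   [T -> x T x]
xxTxx ⇒ xxmTmxx   [T -> m T m]
xxmTmxx ⇒ xxmxTxmxx   [T -> x T x]
xxmxTxmxx ⇒ xxmxxTxxmxx   [T -> x T x]
xxmxxTxxmxx ⇒ xxmxxmTmxxmxx   [T -> m T m]
xxmxxmTmxxmxx ⇒ xxmxxmxTxmxxmxx   [T -> x T x]
xxmxxmxTxmxxmxx ⇒ xxmxxmxmTmxmxxmxx   [T -> m T m]
xxmxxmxmTmxmxxmxx ⇒ xxmxxmxmmxmxxmxx   [T -> ε]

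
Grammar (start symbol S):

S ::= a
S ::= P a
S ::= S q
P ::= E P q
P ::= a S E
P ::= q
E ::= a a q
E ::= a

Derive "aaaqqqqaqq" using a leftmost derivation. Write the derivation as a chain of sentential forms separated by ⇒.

S⇒Sq⇒Sqq⇒Paqq⇒EPqaqq⇒aPqaqq⇒aEPqqaqq⇒aaaqPqqaqq⇒aaaqqqqaqq

S ⇒ Sq   [S ::= S q]
Sq ⇒ Sqq   [S ::= S q]
Sqq ⇒ Paqq   [S ::= P a]
Paqq ⇒ EPqaqq   [P ::= E P q]
EPqaqq ⇒ aPqaqq   [E ::= a]
aPqaqq ⇒ aEPqqaqq   [P ::= E P q]
aEPqqaqq ⇒ aaaqPqqaqq   [E ::= a a q]
aaaqPqqaqq ⇒ aaaqqqqaqq   [P ::= q]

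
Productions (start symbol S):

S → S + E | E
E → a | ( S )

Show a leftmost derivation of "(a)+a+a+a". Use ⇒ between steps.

S⇒S+E⇒S+E+E⇒S+E+E+E⇒E+E+E+E⇒(S)+E+E+E⇒(E)+E+E+E⇒(a)+E+E+E⇒(a)+a+E+E⇒(a)+a+a+E⇒(a)+a+a+a

S ⇒ S+E   [S → S + E]
S+E ⇒ S+E+E   [S → S + E]
S+E+E ⇒ S+E+E+E   [S → S + E]
S+E+E+E ⇒ E+E+E+E   [S → E]
E+E+E+E ⇒ (S)+E+E+E   [E → ( S )]
(S)+E+E+E ⇒ (E)+E+E+E   [S → E]
(E)+E+E+E ⇒ (a)+E+E+E   [E → a]
(a)+E+E+E ⇒ (a)+a+E+E   [E → a]
(a)+a+E+E ⇒ (a)+a+a+E   [E → a]
(a)+a+a+E ⇒ (a)+a+a+a   [E → a]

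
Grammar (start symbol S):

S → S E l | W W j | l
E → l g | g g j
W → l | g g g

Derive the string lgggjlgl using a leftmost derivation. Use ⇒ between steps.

S ⇒ SEl   [S → S E l]
SEl ⇒ WWjEl   [S → W W j]
WWjEl ⇒ lWjEl   [W → l]
lWjEl ⇒ lgggjEl   [W → g g g]
lgggjEl ⇒ lgggjlgl   [E → l g]

S ⇒ SEl ⇒ WWjEl ⇒ lWjEl ⇒ lgggjEl ⇒ lgggjlgl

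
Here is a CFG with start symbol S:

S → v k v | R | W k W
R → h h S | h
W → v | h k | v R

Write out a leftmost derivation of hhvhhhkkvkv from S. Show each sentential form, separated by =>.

S => R   [S → R]
R => hhS   [R → h h S]
hhS => hhWkW   [S → W k W]
hhWkW => hhvRkW   [W → v R]
hhvRkW => hhvhhSkW   [R → h h S]
hhvhhSkW => hhvhhWkWkW   [S → W k W]
hhvhhWkWkW => hhvhhhkkWkW   [W → h k]
hhvhhhkkWkW => hhvhhhkkvkW   [W → v]
hhvhhhkkvkW => hhvhhhkkvkv   [W → v]

S=>R=>hhS=>hhWkW=>hhvRkW=>hhvhhSkW=>hhvhhWkWkW=>hhvhhhkkWkW=>hhvhhhkkvkW=>hhvhhhkkvkv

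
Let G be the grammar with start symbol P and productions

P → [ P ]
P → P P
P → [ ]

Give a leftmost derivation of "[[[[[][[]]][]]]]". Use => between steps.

P=>[P]=>[[P]]=>[[[P]]]=>[[[PP]]]=>[[[[P]P]]]=>[[[[PP]P]]]=>[[[[[]P]P]]]=>[[[[[][P]]P]]]=>[[[[[][[]]]P]]]=>[[[[[][[]]][]]]]

P => [P]   [P → [ P ]]
[P] => [[P]]   [P → [ P ]]
[[P]] => [[[P]]]   [P → [ P ]]
[[[P]]] => [[[PP]]]   [P → P P]
[[[PP]]] => [[[[P]P]]]   [P → [ P ]]
[[[[P]P]]] => [[[[PP]P]]]   [P → P P]
[[[[PP]P]]] => [[[[[]P]P]]]   [P → [ ]]
[[[[[]P]P]]] => [[[[[][P]]P]]]   [P → [ P ]]
[[[[[][P]]P]]] => [[[[[][[]]]P]]]   [P → [ ]]
[[[[[][[]]]P]]] => [[[[[][[]]][]]]]   [P → [ ]]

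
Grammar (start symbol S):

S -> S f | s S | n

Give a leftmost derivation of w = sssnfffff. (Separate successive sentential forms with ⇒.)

S⇒sS⇒sSf⇒sSff⇒sSfff⇒ssSfff⇒sssSfff⇒sssSffff⇒sssSfffff⇒sssnfffff

S ⇒ sS   [S -> s S]
sS ⇒ sSf   [S -> S f]
sSf ⇒ sSff   [S -> S f]
sSff ⇒ sSfff   [S -> S f]
sSfff ⇒ ssSfff   [S -> s S]
ssSfff ⇒ sssSfff   [S -> s S]
sssSfff ⇒ sssSffff   [S -> S f]
sssSffff ⇒ sssSfffff   [S -> S f]
sssSfffff ⇒ sssnfffff   [S -> n]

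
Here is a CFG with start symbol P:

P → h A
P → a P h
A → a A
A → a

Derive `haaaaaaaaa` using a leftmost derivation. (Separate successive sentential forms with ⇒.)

P ⇒ hA ⇒ haA ⇒ haaA ⇒ haaaA ⇒ haaaaA ⇒ haaaaaA ⇒ haaaaaaA ⇒ haaaaaaaA ⇒ haaaaaaaaA ⇒ haaaaaaaaa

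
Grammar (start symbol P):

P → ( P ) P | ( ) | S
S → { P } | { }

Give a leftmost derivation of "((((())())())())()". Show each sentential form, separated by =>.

P=>(P)P=>((P)P)P=>(((P)P)P)P=>((((P)P)P)P)P=>((((())P)P)P)P=>((((())())P)P)P=>((((())())())P)P=>((((())())())())P=>((((())())())())()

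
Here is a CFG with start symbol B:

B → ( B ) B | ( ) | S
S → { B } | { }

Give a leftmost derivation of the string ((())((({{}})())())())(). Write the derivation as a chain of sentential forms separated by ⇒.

B ⇒ (B)B ⇒ ((B)B)B ⇒ ((())B)B ⇒ ((())(B)B)B ⇒ ((())((B)B)B)B ⇒ ((())(((B)B)B)B)B ⇒ ((())(((S)B)B)B)B ⇒ ((())((({B})B)B)B)B ⇒ ((())((({S})B)B)B)B ⇒ ((())((({{}})B)B)B)B ⇒ ((())((({{}})())B)B)B ⇒ ((())((({{}})())())B)B ⇒ ((())((({{}})())())())B ⇒ ((())((({{}})())())())()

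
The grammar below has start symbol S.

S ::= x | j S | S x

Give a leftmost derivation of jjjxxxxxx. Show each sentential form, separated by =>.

S => jS   [S ::= j S]
jS => jjS   [S ::= j S]
jjS => jjjS   [S ::= j S]
jjjS => jjjSx   [S ::= S x]
jjjSx => jjjSxx   [S ::= S x]
jjjSxx => jjjSxxx   [S ::= S x]
jjjSxxx => jjjSxxxx   [S ::= S x]
jjjSxxxx => jjjSxxxxx   [S ::= S x]
jjjSxxxxx => jjjxxxxxx   [S ::= x]

S => jS => jjS => jjjS => jjjSx => jjjSxx => jjjSxxx => jjjSxxxx => jjjSxxxxx => jjjxxxxxx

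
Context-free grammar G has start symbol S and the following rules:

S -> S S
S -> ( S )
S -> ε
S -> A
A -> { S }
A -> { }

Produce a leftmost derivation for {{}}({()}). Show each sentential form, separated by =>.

S=>SS=>AS=>{S}S=>{A}S=>{{}}S=>{{}}SS=>{{}}(S)S=>{{}}(A)S=>{{}}({S})S=>{{}}({SS})S=>{{}}({(S)S})S=>{{}}({()S})S=>{{}}({()})S=>{{}}({()})

S => SS   [S -> S S]
SS => AS   [S -> A]
AS => {S}S   [A -> { S }]
{S}S => {A}S   [S -> A]
{A}S => {{}}S   [A -> { }]
{{}}S => {{}}SS   [S -> S S]
{{}}SS => {{}}(S)S   [S -> ( S )]
{{}}(S)S => {{}}(A)S   [S -> A]
{{}}(A)S => {{}}({S})S   [A -> { S }]
{{}}({S})S => {{}}({SS})S   [S -> S S]
{{}}({SS})S => {{}}({(S)S})S   [S -> ( S )]
{{}}({(S)S})S => {{}}({()S})S   [S -> ε]
{{}}({()S})S => {{}}({()})S   [S -> ε]
{{}}({()})S => {{}}({()})   [S -> ε]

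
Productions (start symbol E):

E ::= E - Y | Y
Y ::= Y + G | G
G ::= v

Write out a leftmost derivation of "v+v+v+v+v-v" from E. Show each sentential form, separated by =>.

E=>E-Y=>Y-Y=>Y+G-Y=>Y+G+G-Y=>Y+G+G+G-Y=>Y+G+G+G+G-Y=>G+G+G+G+G-Y=>v+G+G+G+G-Y=>v+v+G+G+G-Y=>v+v+v+G+G-Y=>v+v+v+v+G-Y=>v+v+v+v+v-Y=>v+v+v+v+v-G=>v+v+v+v+v-v

E => E-Y   [E ::= E - Y]
E-Y => Y-Y   [E ::= Y]
Y-Y => Y+G-Y   [Y ::= Y + G]
Y+G-Y => Y+G+G-Y   [Y ::= Y + G]
Y+G+G-Y => Y+G+G+G-Y   [Y ::= Y + G]
Y+G+G+G-Y => Y+G+G+G+G-Y   [Y ::= Y + G]
Y+G+G+G+G-Y => G+G+G+G+G-Y   [Y ::= G]
G+G+G+G+G-Y => v+G+G+G+G-Y   [G ::= v]
v+G+G+G+G-Y => v+v+G+G+G-Y   [G ::= v]
v+v+G+G+G-Y => v+v+v+G+G-Y   [G ::= v]
v+v+v+G+G-Y => v+v+v+v+G-Y   [G ::= v]
v+v+v+v+G-Y => v+v+v+v+v-Y   [G ::= v]
v+v+v+v+v-Y => v+v+v+v+v-G   [Y ::= G]
v+v+v+v+v-G => v+v+v+v+v-v   [G ::= v]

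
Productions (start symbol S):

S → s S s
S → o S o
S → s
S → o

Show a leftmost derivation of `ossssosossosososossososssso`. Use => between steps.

S => oSo => osSso => ossSsso => osssSssso => ossssSsssso => ossssoSosssso => ossssosSsosssso => ossssosoSososssso => ossssososSsososssso => ossssosossSssososssso => ossssosossoSossososssso => ossssosossosSsossososssso => ossssosossosoSosossososssso => ossssosossosososossososssso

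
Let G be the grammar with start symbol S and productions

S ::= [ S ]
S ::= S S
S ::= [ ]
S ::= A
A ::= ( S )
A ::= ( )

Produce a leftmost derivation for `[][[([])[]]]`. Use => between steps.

S => SS   [S ::= S S]
SS => []S   [S ::= [ ]]
[]S => [][S]   [S ::= [ S ]]
[][S] => [][[S]]   [S ::= [ S ]]
[][[S]] => [][[SS]]   [S ::= S S]
[][[SS]] => [][[AS]]   [S ::= A]
[][[AS]] => [][[(S)S]]   [A ::= ( S )]
[][[(S)S]] => [][[([])S]]   [S ::= [ ]]
[][[([])S]] => [][[([])[]]]   [S ::= [ ]]

S => SS => []S => [][S] => [][[S]] => [][[SS]] => [][[AS]] => [][[(S)S]] => [][[([])S]] => [][[([])[]]]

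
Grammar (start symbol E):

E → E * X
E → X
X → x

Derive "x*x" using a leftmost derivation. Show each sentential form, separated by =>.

E => E*X => X*X => x*X => x*x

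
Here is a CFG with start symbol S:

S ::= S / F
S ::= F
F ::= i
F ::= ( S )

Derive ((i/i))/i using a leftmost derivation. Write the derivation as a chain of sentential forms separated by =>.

S => S/F => F/F => (S)/F => (F)/F => ((S))/F => ((S/F))/F => ((F/F))/F => ((i/F))/F => ((i/i))/F => ((i/i))/i

S => S/F   [S ::= S / F]
S/F => F/F   [S ::= F]
F/F => (S)/F   [F ::= ( S )]
(S)/F => (F)/F   [S ::= F]
(F)/F => ((S))/F   [F ::= ( S )]
((S))/F => ((S/F))/F   [S ::= S / F]
((S/F))/F => ((F/F))/F   [S ::= F]
((F/F))/F => ((i/F))/F   [F ::= i]
((i/F))/F => ((i/i))/F   [F ::= i]
((i/i))/F => ((i/i))/i   [F ::= i]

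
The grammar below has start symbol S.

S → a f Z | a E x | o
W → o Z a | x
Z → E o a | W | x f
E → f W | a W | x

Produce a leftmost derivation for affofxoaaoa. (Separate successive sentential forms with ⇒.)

S⇒afZ⇒afEoa⇒affWoa⇒affoZaoa⇒affoEoaaoa⇒affofWoaaoa⇒affofxoaaoa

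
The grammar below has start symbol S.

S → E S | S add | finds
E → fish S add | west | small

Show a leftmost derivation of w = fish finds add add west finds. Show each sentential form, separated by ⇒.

S ⇒ E S   [S → E S]
E S ⇒ fish S add S   [E → fish S add]
fish S add S ⇒ fish S add add S   [S → S add]
fish S add add S ⇒ fish finds add add S   [S → finds]
fish finds add add S ⇒ fish finds add add E S   [S → E S]
fish finds add add E S ⇒ fish finds add add west S   [E → west]
fish finds add add west S ⇒ fish finds add add west finds   [S → finds]

S ⇒ E S ⇒ fish S add S ⇒ fish S add add S ⇒ fish finds add add S ⇒ fish finds add add E S ⇒ fish finds add add west S ⇒ fish finds add add west finds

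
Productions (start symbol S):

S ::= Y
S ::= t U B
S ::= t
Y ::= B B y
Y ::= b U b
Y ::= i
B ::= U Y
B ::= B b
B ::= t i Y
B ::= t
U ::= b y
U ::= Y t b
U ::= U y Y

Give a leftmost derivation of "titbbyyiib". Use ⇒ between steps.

S ⇒ tUB ⇒ tYtbB ⇒ titbB ⇒ titbBb ⇒ titbUYb ⇒ titbUyYYb ⇒ titbbyyYYb ⇒ titbbyyiYb ⇒ titbbyyiib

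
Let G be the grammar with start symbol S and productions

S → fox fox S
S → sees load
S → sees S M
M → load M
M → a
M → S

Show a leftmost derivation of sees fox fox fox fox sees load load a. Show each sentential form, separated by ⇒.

S ⇒ sees S M   [S → sees S M]
sees S M ⇒ sees fox fox S M   [S → fox fox S]
sees fox fox S M ⇒ sees fox fox fox fox S M   [S → fox fox S]
sees fox fox fox fox S M ⇒ sees fox fox fox fox sees load M   [S → sees load]
sees fox fox fox fox sees load M ⇒ sees fox fox fox fox sees load load M   [M → load M]
sees fox fox fox fox sees load load M ⇒ sees fox fox fox fox sees load load a   [M → a]

S ⇒ sees S M ⇒ sees fox fox S M ⇒ sees fox fox fox fox S M ⇒ sees fox fox fox fox sees load M ⇒ sees fox fox fox fox sees load load M ⇒ sees fox fox fox fox sees load load a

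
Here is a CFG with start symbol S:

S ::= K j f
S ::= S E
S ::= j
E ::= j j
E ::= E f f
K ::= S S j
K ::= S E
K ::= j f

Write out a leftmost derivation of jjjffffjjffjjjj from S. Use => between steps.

S=>SE=>SEE=>SEEE=>SEEEE=>jEEEE=>jEffEEE=>jEffffEEE=>jjjffffEEE=>jjjffffEffEE=>jjjffffjjffEE=>jjjffffjjffjjE=>jjjffffjjffjjjj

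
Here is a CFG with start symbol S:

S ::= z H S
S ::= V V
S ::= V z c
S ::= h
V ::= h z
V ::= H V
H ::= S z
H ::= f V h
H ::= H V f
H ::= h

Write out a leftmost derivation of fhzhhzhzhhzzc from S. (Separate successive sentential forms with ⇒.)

S ⇒ Vzc   [S ::= V z c]
Vzc ⇒ HVzc   [V ::= H V]
HVzc ⇒ fVhVzc   [H ::= f V h]
fVhVzc ⇒ fHVhVzc   [V ::= H V]
fHVhVzc ⇒ fhVhVzc   [H ::= h]
fhVhVzc ⇒ fhHVhVzc   [V ::= H V]
fhHVhVzc ⇒ fhSzVhVzc   [H ::= S z]
fhSzVhVzc ⇒ fhzHSzVhVzc   [S ::= z H S]
fhzHSzVhVzc ⇒ fhzhSzVhVzc   [H ::= h]
fhzhSzVhVzc ⇒ fhzhhzVhVzc   [S ::= h]
fhzhhzVhVzc ⇒ fhzhhzhzhVzc   [V ::= h z]
fhzhhzhzhVzc ⇒ fhzhhzhzhhzzc   [V ::= h z]

S ⇒ Vzc ⇒ HVzc ⇒ fVhVzc ⇒ fHVhVzc ⇒ fhVhVzc ⇒ fhHVhVzc ⇒ fhSzVhVzc ⇒ fhzHSzVhVzc ⇒ fhzhSzVhVzc ⇒ fhzhhzVhVzc ⇒ fhzhhzhzhVzc ⇒ fhzhhzhzhhzzc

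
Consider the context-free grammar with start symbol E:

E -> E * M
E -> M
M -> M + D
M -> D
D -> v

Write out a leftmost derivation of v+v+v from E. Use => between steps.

E=>M=>M+D=>M+D+D=>D+D+D=>v+D+D=>v+v+D=>v+v+v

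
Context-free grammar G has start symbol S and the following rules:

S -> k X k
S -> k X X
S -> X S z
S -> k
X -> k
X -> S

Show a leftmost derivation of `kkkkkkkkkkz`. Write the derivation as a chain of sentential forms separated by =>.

S => XSz => SSz => kXkSz => kSkSz => kkXXkSz => kkSXkSz => kkkXkXkSz => kkkkkXkSz => kkkkkkkSz => kkkkkkkkXXz => kkkkkkkkkXz => kkkkkkkkkkz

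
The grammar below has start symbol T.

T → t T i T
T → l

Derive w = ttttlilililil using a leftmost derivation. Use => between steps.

T => tTiT => ttTiTiT => tttTiTiTiT => ttttTiTiTiTiT => ttttliTiTiTiT => ttttliliTiTiT => ttttlililiTiT => ttttlilililiT => ttttlilililil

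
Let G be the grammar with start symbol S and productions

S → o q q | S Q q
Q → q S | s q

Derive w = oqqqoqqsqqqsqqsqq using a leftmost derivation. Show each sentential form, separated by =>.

S => SQq   [S → S Q q]
SQq => SQqQq   [S → S Q q]
SQqQq => SQqQqQq   [S → S Q q]
SQqQqQq => oqqQqQqQq   [S → o q q]
oqqQqQqQq => oqqqSqQqQq   [Q → q S]
oqqqSqQqQq => oqqqSQqqQqQq   [S → S Q q]
oqqqSQqqQqQq => oqqqoqqQqqQqQq   [S → o q q]
oqqqoqqQqqQqQq => oqqqoqqsqqqQqQq   [Q → s q]
oqqqoqqsqqqQqQq => oqqqoqqsqqqsqqQq   [Q → s q]
oqqqoqqsqqqsqqQq => oqqqoqqsqqqsqqsqq   [Q → s q]

S=>SQq=>SQqQq=>SQqQqQq=>oqqQqQqQq=>oqqqSqQqQq=>oqqqSQqqQqQq=>oqqqoqqQqqQqQq=>oqqqoqqsqqqQqQq=>oqqqoqqsqqqsqqQq=>oqqqoqqsqqqsqqsqq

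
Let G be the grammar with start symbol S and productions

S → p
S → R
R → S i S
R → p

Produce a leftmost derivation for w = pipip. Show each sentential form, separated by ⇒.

S ⇒ R   [S → R]
R ⇒ SiS   [R → S i S]
SiS ⇒ RiS   [S → R]
RiS ⇒ SiSiS   [R → S i S]
SiSiS ⇒ piSiS   [S → p]
piSiS ⇒ pipiS   [S → p]
pipiS ⇒ pipip   [S → p]

S⇒R⇒SiS⇒RiS⇒SiSiS⇒piSiS⇒pipiS⇒pipip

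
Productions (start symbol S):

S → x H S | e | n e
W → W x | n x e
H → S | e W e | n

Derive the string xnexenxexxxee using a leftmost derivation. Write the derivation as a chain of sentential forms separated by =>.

S => xHS   [S → x H S]
xHS => xSS   [H → S]
xSS => xneS   [S → n e]
xneS => xnexHS   [S → x H S]
xnexHS => xnexeWeS   [H → e W e]
xnexeWeS => xnexeWxeS   [W → W x]
xnexeWxeS => xnexeWxxeS   [W → W x]
xnexeWxxeS => xnexeWxxxeS   [W → W x]
xnexeWxxxeS => xnexenxexxxeS   [W → n x e]
xnexenxexxxeS => xnexenxexxxee   [S → e]

S=>xHS=>xSS=>xneS=>xnexHS=>xnexeWeS=>xnexeWxeS=>xnexeWxxeS=>xnexeWxxxeS=>xnexenxexxxeS=>xnexenxexxxee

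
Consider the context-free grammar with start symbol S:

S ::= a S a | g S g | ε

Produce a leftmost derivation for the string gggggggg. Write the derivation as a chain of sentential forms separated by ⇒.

S ⇒ gSg ⇒ ggSgg ⇒ gggSggg ⇒ ggggSgggg ⇒ gggggggg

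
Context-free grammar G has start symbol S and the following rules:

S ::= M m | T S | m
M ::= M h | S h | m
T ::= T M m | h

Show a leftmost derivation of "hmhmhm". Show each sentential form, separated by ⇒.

S ⇒ Mm   [S ::= M m]
Mm ⇒ Shm   [M ::= S h]
Shm ⇒ Mmhm   [S ::= M m]
Mmhm ⇒ Shmhm   [M ::= S h]
Shmhm ⇒ TShmhm   [S ::= T S]
TShmhm ⇒ hShmhm   [T ::= h]
hShmhm ⇒ hmhmhm   [S ::= m]

S ⇒ Mm ⇒ Shm ⇒ Mmhm ⇒ Shmhm ⇒ TShmhm ⇒ hShmhm ⇒ hmhmhm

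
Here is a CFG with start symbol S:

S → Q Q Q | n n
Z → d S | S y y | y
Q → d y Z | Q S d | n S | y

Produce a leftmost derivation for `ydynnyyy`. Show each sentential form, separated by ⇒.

S ⇒ QQQ   [S → Q Q Q]
QQQ ⇒ yQQ   [Q → y]
yQQ ⇒ ydyZQ   [Q → d y Z]
ydyZQ ⇒ ydySyyQ   [Z → S y y]
ydySyyQ ⇒ ydynnyyQ   [S → n n]
ydynnyyQ ⇒ ydynnyyy   [Q → y]

S ⇒ QQQ ⇒ yQQ ⇒ ydyZQ ⇒ ydySyyQ ⇒ ydynnyyQ ⇒ ydynnyyy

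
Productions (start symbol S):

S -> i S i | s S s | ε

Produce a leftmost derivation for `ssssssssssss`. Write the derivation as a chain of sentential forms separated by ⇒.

S ⇒ sSs   [S -> s S s]
sSs ⇒ ssSss   [S -> s S s]
ssSss ⇒ sssSsss   [S -> s S s]
sssSsss ⇒ ssssSssss   [S -> s S s]
ssssSssss ⇒ sssssSsssss   [S -> s S s]
sssssSsssss ⇒ ssssssSssssss   [S -> s S s]
ssssssSssssss ⇒ ssssssssssss   [S -> ε]

S ⇒ sSs ⇒ ssSss ⇒ sssSsss ⇒ ssssSssss ⇒ sssssSsssss ⇒ ssssssSssssss ⇒ ssssssssssss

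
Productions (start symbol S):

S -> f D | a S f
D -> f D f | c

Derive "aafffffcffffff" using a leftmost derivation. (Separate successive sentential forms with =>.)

S=>aSf=>aaSff=>aafDff=>aaffDfff=>aafffDffff=>aaffffDfffff=>aafffffDffffff=>aafffffcffffff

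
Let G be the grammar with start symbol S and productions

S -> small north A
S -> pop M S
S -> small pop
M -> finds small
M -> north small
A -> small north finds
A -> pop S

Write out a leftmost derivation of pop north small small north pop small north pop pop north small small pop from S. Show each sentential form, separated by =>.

S => pop M S => pop north small S => pop north small small north A => pop north small small north pop S => pop north small small north pop small north A => pop north small small north pop small north pop S => pop north small small north pop small north pop pop M S => pop north small small north pop small north pop pop north small S => pop north small small north pop small north pop pop north small small pop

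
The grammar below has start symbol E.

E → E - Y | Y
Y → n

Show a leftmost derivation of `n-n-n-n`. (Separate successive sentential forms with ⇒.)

E⇒E-Y⇒E-Y-Y⇒E-Y-Y-Y⇒Y-Y-Y-Y⇒n-Y-Y-Y⇒n-n-Y-Y⇒n-n-n-Y⇒n-n-n-n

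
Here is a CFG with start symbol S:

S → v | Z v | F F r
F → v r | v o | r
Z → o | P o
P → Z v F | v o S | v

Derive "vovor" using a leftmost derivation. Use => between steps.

S => FFr   [S → F F r]
FFr => voFr   [F → v o]
voFr => vovor   [F → v o]

S => FFr => voFr => vovor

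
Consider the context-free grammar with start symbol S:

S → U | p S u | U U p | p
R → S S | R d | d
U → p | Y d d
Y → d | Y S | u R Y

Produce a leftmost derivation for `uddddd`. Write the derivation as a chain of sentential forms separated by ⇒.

S ⇒ U ⇒ Ydd ⇒ uRYdd ⇒ uRdYdd ⇒ uddYdd ⇒ uddddd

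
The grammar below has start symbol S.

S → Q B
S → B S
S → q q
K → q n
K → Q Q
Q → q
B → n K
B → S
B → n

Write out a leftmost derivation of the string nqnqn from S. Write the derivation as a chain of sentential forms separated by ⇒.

S ⇒ BS ⇒ nKS ⇒ nqnS ⇒ nqnQB ⇒ nqnqB ⇒ nqnqn

S ⇒ BS   [S → B S]
BS ⇒ nKS   [B → n K]
nKS ⇒ nqnS   [K → q n]
nqnS ⇒ nqnQB   [S → Q B]
nqnQB ⇒ nqnqB   [Q → q]
nqnqB ⇒ nqnqn   [B → n]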